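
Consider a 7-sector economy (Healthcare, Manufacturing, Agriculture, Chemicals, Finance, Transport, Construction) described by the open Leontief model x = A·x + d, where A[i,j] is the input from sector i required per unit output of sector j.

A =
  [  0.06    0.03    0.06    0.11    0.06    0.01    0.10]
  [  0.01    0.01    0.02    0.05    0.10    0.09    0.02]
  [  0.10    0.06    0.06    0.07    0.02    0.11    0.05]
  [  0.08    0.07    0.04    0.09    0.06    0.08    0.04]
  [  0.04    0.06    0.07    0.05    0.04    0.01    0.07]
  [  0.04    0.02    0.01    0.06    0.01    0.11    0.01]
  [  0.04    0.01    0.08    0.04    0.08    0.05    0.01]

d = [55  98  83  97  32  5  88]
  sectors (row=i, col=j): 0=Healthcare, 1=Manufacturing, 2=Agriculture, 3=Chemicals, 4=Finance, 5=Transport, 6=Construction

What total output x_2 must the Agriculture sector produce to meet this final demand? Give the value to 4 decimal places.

128.6924

Form M = I − A:
  [  0.94   -0.03   -0.06   -0.11   -0.06   -0.01   -0.10]
  [ -0.01    0.99   -0.02   -0.05   -0.10   -0.09   -0.02]
  [ -0.10   -0.06    0.94   -0.07   -0.02   -0.11   -0.05]
  [ -0.08   -0.07   -0.04    0.91   -0.06   -0.08   -0.04]
  [ -0.04   -0.06   -0.07   -0.05    0.96   -0.01   -0.07]
  [ -0.04   -0.02   -0.01   -0.06   -0.01    0.89   -0.01]
  [ -0.04   -0.01   -0.08   -0.04   -0.08   -0.05    0.99]
Leontief inverse L = M⁻¹:
  [  1.1003    0.0588    0.0973    0.1584    0.0983    0.0530    0.1311]
  [  0.0340    1.0294    0.0410    0.0801    0.1197    0.1203    0.0392]
  [  0.1404    0.0867    1.0928    0.1232    0.0568    0.1617    0.0818]
  [  0.1186    0.0979    0.0730    1.1412    0.0978    0.1280    0.0720]
  [  0.0701    0.0809    0.0980    0.0864    1.0702    0.0461    0.0933]
  [  0.0614    0.0346    0.0248    0.0890    0.0275    1.1406    0.0252]
  [  0.0697    0.0320    0.1048    0.0748    0.1016    0.0829    1.0341]
Total output x = L · d:
  x_0 = 1.1003·55 + 0.0588·98 + 0.0973·83 + 0.1584·97 + 0.0983·32 + 0.0530·5 + 0.1311·88 = 104.6635
  x_1 = 0.0340·55 + 1.0294·98 + 0.0410·83 + 0.0801·97 + 0.1197·32 + 0.1203·5 + 0.0392·88 = 121.8013
  x_2 = 0.1404·55 + 0.0867·98 + 1.0928·83 + 0.1232·97 + 0.0568·32 + 0.1617·5 + 0.0818·88 = 128.6924
  x_3 = 0.1186·55 + 0.0979·98 + 0.0730·83 + 1.1412·97 + 0.0978·32 + 0.1280·5 + 0.0720·88 = 142.9785
  x_4 = 0.0701·55 + 0.0809·98 + 0.0980·83 + 0.0864·97 + 1.0702·32 + 0.0461·5 + 0.0933·88 = 70.9851
  x_5 = 0.0614·55 + 0.0346·98 + 0.0248·83 + 0.0890·97 + 0.0275·32 + 1.1406·5 + 0.0252·88 = 26.2628
  x_6 = 0.0697·55 + 0.0320·98 + 0.1048·83 + 0.0748·97 + 0.1016·32 + 0.0829·5 + 1.0341·88 = 117.5869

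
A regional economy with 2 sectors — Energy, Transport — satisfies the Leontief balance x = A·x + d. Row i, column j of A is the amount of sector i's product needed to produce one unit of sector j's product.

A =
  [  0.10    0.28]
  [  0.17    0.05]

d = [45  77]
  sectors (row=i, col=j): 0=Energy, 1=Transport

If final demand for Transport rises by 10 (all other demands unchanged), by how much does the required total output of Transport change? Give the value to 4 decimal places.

Form M = I − A:
  [  0.90   -0.28]
  [ -0.17    0.95]
Leontief inverse L = M⁻¹:
  [  1.1766    0.3468]
  [  0.2106    1.1147]
Total output x = L · d:
  x_0 = 1.1766·45 + 0.3468·77 = 79.6507
  x_1 = 0.2106·45 + 1.1147·77 = 95.3059
Δx_1 = L[1,1] · Δd_1 = 1.1147 · 10 = 11.1469

11.1469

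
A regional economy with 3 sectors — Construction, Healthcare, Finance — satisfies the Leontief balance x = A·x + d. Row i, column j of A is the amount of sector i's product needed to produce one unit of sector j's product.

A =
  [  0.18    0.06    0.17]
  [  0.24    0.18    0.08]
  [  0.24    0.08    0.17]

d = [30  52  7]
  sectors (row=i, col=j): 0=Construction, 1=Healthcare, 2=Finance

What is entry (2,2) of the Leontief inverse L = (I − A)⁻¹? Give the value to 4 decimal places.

L[2,2] = 1.3081

Form M = I − A:
  [  0.82   -0.06   -0.17]
  [ -0.24    0.82   -0.08]
  [ -0.24   -0.08    0.83]
Leontief inverse L = M⁻¹:
  [  1.3403    0.1260    0.2867]
  [  0.4342    1.2719    0.2115]
  [  0.4294    0.1590    1.3081]
Total output x = L · d:
  x_0 = 1.3403·30 + 0.1260·52 + 0.2867·7 = 48.7698
  x_1 = 0.4342·30 + 1.2719·52 + 0.2115·7 = 80.6457
  x_2 = 0.4294·30 + 0.1590·52 + 1.3081·7 = 30.3089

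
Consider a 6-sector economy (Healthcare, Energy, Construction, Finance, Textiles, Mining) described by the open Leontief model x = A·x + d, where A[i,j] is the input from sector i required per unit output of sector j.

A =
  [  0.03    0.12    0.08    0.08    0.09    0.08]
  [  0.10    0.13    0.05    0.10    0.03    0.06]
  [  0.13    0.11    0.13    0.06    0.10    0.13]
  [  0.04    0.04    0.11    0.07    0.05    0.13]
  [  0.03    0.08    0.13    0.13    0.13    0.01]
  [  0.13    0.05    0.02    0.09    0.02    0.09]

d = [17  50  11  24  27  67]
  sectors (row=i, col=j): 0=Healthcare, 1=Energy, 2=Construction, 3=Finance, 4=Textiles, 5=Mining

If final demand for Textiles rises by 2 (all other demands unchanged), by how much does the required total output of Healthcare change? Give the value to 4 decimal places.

0.3060

Form M = I − A:
  [  0.97   -0.12   -0.08   -0.08   -0.09   -0.08]
  [ -0.10    0.87   -0.05   -0.10   -0.03   -0.06]
  [ -0.13   -0.11    0.87   -0.06   -0.10   -0.13]
  [ -0.04   -0.04   -0.11    0.93   -0.05   -0.13]
  [ -0.03   -0.08   -0.13   -0.13    0.87   -0.01]
  [ -0.13   -0.05   -0.02   -0.09   -0.02    0.91]
Leontief inverse L = M⁻¹:
  [  1.1062    0.2036    0.1607    0.1642    0.1530    0.1588]
  [  0.1704    1.2129    0.1242    0.1787    0.0872    0.1392]
  [  0.2350    0.2285    1.2402    0.1746    0.1903    0.2399]
  [  0.1146    0.1133    0.1825    1.1442    0.1073    0.2083]
  [  0.1082    0.1710    0.2305    0.2210    1.2080    0.0985]
  [  0.1863    0.1157    0.0802    0.1551    0.0680    1.1573]
Total output x = L · d:
  x_0 = 1.1062·17 + 0.2036·50 + 0.1607·11 + 0.1642·24 + 0.1530·27 + 0.1588·67 = 49.4657
  x_1 = 0.1704·17 + 1.2129·50 + 0.1242·11 + 0.1787·24 + 0.0872·27 + 0.1392·67 = 80.8765
  x_2 = 0.2350·17 + 0.2285·50 + 1.2402·11 + 0.1746·24 + 0.1903·27 + 0.2399·67 = 54.4693
  x_3 = 0.1146·17 + 0.1133·50 + 0.1825·11 + 1.1442·24 + 0.1073·27 + 0.2083·67 = 53.9338
  x_4 = 0.1082·17 + 0.1710·50 + 0.2305·11 + 0.2210·24 + 1.2080·27 + 0.0985·67 = 57.4434
  x_5 = 0.1863·17 + 0.1157·50 + 0.0802·11 + 0.1551·24 + 0.0680·27 + 1.1573·67 = 92.9304
Δx_0 = L[0,4] · Δd_4 = 0.1530 · 2 = 0.3060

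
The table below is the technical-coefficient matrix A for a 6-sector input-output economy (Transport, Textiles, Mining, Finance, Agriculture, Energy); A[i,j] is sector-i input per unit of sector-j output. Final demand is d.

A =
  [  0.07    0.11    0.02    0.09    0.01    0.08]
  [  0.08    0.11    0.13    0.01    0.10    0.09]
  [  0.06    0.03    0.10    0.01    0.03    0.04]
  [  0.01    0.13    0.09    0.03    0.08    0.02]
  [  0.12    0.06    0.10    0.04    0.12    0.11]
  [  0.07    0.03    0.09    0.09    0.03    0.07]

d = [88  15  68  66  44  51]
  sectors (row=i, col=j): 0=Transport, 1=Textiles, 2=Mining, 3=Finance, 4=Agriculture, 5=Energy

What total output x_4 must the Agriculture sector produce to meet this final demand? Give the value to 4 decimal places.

Form M = I − A:
  [  0.93   -0.11   -0.02   -0.09   -0.01   -0.08]
  [ -0.08    0.89   -0.13   -0.01   -0.10   -0.09]
  [ -0.06   -0.03    0.90   -0.01   -0.03   -0.04]
  [ -0.01   -0.13   -0.09    0.97   -0.08   -0.02]
  [ -0.12   -0.06   -0.10   -0.04    0.88   -0.11]
  [ -0.07   -0.03   -0.09   -0.09   -0.03    0.93]
Leontief inverse L = M⁻¹:
  [  1.1114    0.1649    0.0782    0.1191    0.0491    0.1233]
  [  0.1459    1.1711    0.2095    0.0483    0.1515    0.1539]
  [  0.0907    0.0596    1.1373    0.0293    0.0516    0.0692]
  [  0.0572    0.1762    0.1521    1.0508    0.1236    0.0657]
  [  0.1880    0.1268    0.1790    0.0854    1.1728    0.1767]
  [  0.1087    0.0771    0.1432    0.1178    0.0634    1.1083]
Total output x = L · d:
  x_0 = 1.1114·88 + 0.1649·15 + 0.0782·68 + 0.1191·66 + 0.0491·44 + 0.1233·51 = 121.8978
  x_1 = 0.1459·88 + 1.1711·15 + 0.2095·68 + 0.0483·66 + 0.1515·44 + 0.1539·51 = 62.3512
  x_2 = 0.0907·88 + 0.0596·15 + 1.1373·68 + 0.0293·66 + 0.0516·44 + 0.0692·51 = 93.9488
  x_3 = 0.0572·88 + 0.1762·15 + 0.1521·68 + 1.0508·66 + 0.1236·44 + 0.0657·51 = 96.1651
  x_4 = 0.1880·88 + 0.1268·15 + 0.1790·68 + 0.0854·66 + 1.1728·44 + 0.1767·51 = 96.8643
  x_5 = 0.1087·88 + 0.0771·15 + 0.1432·68 + 0.1178·66 + 0.0634·44 + 1.1083·51 = 87.5479

96.8643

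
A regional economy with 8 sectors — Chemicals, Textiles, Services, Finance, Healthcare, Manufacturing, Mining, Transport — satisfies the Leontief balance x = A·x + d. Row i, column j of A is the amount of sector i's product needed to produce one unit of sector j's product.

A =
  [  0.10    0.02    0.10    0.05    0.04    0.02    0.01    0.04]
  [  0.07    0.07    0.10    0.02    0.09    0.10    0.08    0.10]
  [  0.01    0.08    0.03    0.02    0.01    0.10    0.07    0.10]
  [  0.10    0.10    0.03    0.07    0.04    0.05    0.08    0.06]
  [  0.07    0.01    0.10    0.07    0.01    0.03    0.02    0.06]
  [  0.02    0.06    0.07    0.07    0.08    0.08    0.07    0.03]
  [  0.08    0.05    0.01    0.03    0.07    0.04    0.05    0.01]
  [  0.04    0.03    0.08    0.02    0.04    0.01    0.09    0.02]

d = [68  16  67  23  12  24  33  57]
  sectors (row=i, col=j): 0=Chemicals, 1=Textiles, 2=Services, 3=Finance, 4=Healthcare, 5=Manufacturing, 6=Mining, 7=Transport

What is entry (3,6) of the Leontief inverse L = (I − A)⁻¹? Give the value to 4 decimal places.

Form M = I − A:
  [  0.90   -0.02   -0.10   -0.05   -0.04   -0.02   -0.01   -0.04]
  [ -0.07    0.93   -0.10   -0.02   -0.09   -0.10   -0.08   -0.10]
  [ -0.01   -0.08    0.97   -0.02   -0.01   -0.10   -0.07   -0.10]
  [ -0.10   -0.10   -0.03    0.93   -0.04   -0.05   -0.08   -0.06]
  [ -0.07   -0.01   -0.10   -0.07    0.99   -0.03   -0.02   -0.06]
  [ -0.02   -0.06   -0.07   -0.07   -0.08    0.92   -0.07   -0.03]
  [ -0.08   -0.05   -0.01   -0.03   -0.07   -0.04    0.95   -0.01]
  [ -0.04   -0.03   -0.08   -0.02   -0.04   -0.01   -0.09    0.98]
Leontief inverse L = M⁻¹:
  [  1.1396    0.0545    0.1433    0.0779    0.0665    0.0555    0.0466    0.0777]
  [  0.1310    1.1246    0.1720    0.0656    0.1413    0.1599    0.1439    0.1567]
  [  0.0506    0.1197    1.0780    0.0498    0.0512    0.1423    0.1187    0.1360]
  [  0.1618    0.1490    0.0930    1.1100    0.0878    0.1000    0.1341    0.1091]
  [  0.1075    0.0463    0.1389    0.0967    1.0373    0.0652    0.0591    0.0953]
  [  0.0704    0.1069    0.1231    0.1084    0.1211    1.1294    0.1209    0.0762]
  [  0.1202    0.0783    0.0520    0.0577    0.0986    0.0705    1.0803    0.0410]
  [  0.0741    0.0596    0.1127    0.0423    0.0656    0.0415    0.1216    1.0501]
Total output x = L · d:
  x_0 = 1.1396·68 + 0.0545·16 + 0.1433·67 + 0.0779·23 + 0.0665·12 + 0.0555·24 + 0.0466·33 + 0.0777·57 = 97.8521
  x_1 = 0.1310·68 + 1.1246·16 + 0.1720·67 + 0.0656·23 + 0.1413·12 + 0.1599·24 + 0.1439·33 + 0.1567·57 = 59.1428
  x_2 = 0.0506·68 + 0.1197·16 + 1.0780·67 + 0.0498·23 + 0.0512·12 + 0.1423·24 + 0.1187·33 + 0.1360·57 = 94.4244
  x_3 = 0.1618·68 + 0.1490·16 + 0.0930·67 + 1.1100·23 + 0.0878·12 + 0.1000·24 + 0.1341·33 + 0.1091·57 = 59.2429
  x_4 = 0.1075·68 + 0.0463·16 + 0.1389·67 + 0.0967·23 + 1.0373·12 + 0.0652·24 + 0.0591·33 + 0.0953·57 = 40.9764
  x_5 = 0.0704·68 + 0.1069·16 + 0.1231·67 + 0.1084·23 + 0.1211·12 + 1.1294·24 + 0.1209·33 + 0.0762·57 = 54.1330
  x_6 = 0.1202·68 + 0.0783·16 + 0.0520·67 + 0.0577·23 + 0.0986·12 + 0.0705·24 + 1.0803·33 + 0.0410·57 = 55.0971
  x_7 = 0.0741·68 + 0.0596·16 + 0.1127·67 + 0.0423·23 + 0.0656·12 + 0.0415·24 + 0.1216·33 + 1.0501·57 = 80.1697

L[3,6] = 0.1341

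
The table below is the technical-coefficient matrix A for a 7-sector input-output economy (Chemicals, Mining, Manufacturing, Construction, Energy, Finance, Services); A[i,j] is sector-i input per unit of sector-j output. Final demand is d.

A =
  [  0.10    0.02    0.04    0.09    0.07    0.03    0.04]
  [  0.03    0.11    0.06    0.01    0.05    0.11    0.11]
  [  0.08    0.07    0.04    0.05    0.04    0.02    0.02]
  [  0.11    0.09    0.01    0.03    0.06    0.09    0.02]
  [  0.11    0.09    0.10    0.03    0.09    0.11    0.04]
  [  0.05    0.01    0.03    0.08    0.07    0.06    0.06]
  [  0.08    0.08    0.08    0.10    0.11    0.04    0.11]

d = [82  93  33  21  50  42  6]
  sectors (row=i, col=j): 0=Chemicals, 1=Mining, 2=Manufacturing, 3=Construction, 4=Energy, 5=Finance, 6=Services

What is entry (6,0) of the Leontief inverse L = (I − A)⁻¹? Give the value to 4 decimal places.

L[6,0] = 0.1711

Form M = I − A:
  [  0.90   -0.02   -0.04   -0.09   -0.07   -0.03   -0.04]
  [ -0.03    0.89   -0.06   -0.01   -0.05   -0.11   -0.11]
  [ -0.08   -0.07    0.96   -0.05   -0.04   -0.02   -0.02]
  [ -0.11   -0.09   -0.01    0.97   -0.06   -0.09   -0.02]
  [ -0.11   -0.09   -0.10   -0.03    0.91   -0.11   -0.04]
  [ -0.05   -0.01   -0.03   -0.08   -0.07    0.94   -0.06]
  [ -0.08   -0.08   -0.08   -0.10   -0.11   -0.04    0.89]
Leontief inverse L = M⁻¹:
  [  1.1614    0.0649    0.0749    0.1300    0.1197    0.0759    0.0753]
  [  0.0944    1.1691    0.1088    0.0613    0.1137    0.1685    0.1690]
  [  0.1260    0.1084    1.0689    0.0806    0.0788    0.0586    0.0524]
  [  0.1668    0.1345    0.0478    1.0719    0.1115    0.1405    0.0638]
  [  0.1894    0.1530    0.1527    0.0873    1.1595    0.1754    0.0968]
  [  0.1060    0.0522    0.0636    0.1181    0.1180    1.1038    0.0950]
  [  0.1711    0.1570    0.1397    0.1610    0.1892    0.1143    1.1737]
Total output x = L · d:
  x_0 = 1.1614·82 + 0.0649·93 + 0.0749·33 + 0.1300·21 + 0.1197·50 + 0.0759·42 + 0.0753·6 = 116.0928
  x_1 = 0.0944·82 + 1.1691·93 + 0.1088·33 + 0.0613·21 + 0.1137·50 + 0.1685·42 + 0.1690·6 = 135.1191
  x_2 = 0.1260·82 + 0.1084·93 + 1.0689·33 + 0.0806·21 + 0.0788·50 + 0.0586·42 + 0.0524·6 = 64.0965
  x_3 = 0.1668·82 + 0.1345·93 + 0.0478·33 + 1.0719·21 + 0.1115·50 + 0.1405·42 + 0.0638·6 = 62.1346
  x_4 = 0.1894·82 + 0.1530·93 + 0.1527·33 + 0.0873·21 + 1.1595·50 + 0.1754·42 + 0.0968·6 = 102.5579
  x_5 = 0.1060·82 + 0.0522·93 + 0.0636·33 + 0.1181·21 + 0.1180·50 + 1.1038·42 + 0.0950·6 = 70.9621
  x_6 = 0.1711·82 + 0.1570·93 + 0.1397·33 + 0.1610·21 + 0.1892·50 + 0.1143·42 + 1.1737·6 = 57.9303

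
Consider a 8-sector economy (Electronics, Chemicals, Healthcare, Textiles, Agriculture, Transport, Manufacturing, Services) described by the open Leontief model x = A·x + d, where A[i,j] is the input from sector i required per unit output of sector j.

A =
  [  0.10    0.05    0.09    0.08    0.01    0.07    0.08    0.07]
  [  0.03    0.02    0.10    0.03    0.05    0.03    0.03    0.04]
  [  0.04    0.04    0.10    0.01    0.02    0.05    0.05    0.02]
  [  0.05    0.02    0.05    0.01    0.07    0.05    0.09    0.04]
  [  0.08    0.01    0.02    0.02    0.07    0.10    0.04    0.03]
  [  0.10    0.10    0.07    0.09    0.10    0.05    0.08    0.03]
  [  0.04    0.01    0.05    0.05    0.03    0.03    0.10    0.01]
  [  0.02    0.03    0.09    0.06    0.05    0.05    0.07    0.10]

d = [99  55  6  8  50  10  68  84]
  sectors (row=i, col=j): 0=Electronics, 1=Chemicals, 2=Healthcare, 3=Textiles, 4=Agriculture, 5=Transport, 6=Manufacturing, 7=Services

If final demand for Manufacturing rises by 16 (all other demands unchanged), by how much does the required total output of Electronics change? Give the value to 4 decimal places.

Form M = I − A:
  [  0.90   -0.05   -0.09   -0.08   -0.01   -0.07   -0.08   -0.07]
  [ -0.03    0.98   -0.10   -0.03   -0.05   -0.03   -0.03   -0.04]
  [ -0.04   -0.04    0.90   -0.01   -0.02   -0.05   -0.05   -0.02]
  [ -0.05   -0.02   -0.05    0.99   -0.07   -0.05   -0.09   -0.04]
  [ -0.08   -0.01   -0.02   -0.02    0.93   -0.10   -0.04   -0.03]
  [ -0.10   -0.10   -0.07   -0.09   -0.10    0.95   -0.08   -0.03]
  [ -0.04   -0.01   -0.05   -0.05   -0.03   -0.03    0.90   -0.01]
  [ -0.02   -0.03   -0.09   -0.06   -0.05   -0.05   -0.07    0.90]
Leontief inverse L = M⁻¹:
  [  1.1550    0.0856    0.1616    0.1236    0.0533    0.1189    0.1484    0.1101]
  [  0.0616    1.0399    0.1409    0.0521    0.0755    0.0608    0.0667    0.0617]
  [  0.0723    0.0617    1.1431    0.0342    0.0447    0.0788    0.0875    0.0404]
  [  0.0894    0.0428    0.0944    1.0402    0.1007    0.0860    0.1358    0.0649]
  [  0.1261    0.0384    0.0660    0.0549    1.1051    0.1390    0.0876    0.0579]
  [  0.1631    0.1353    0.1439    0.1345    0.1501    1.1079    0.1512    0.0715]
  [  0.0713    0.0276    0.0861    0.0731    0.0541    0.0577    1.1402    0.0283]
  [  0.0625    0.0574    0.1473    0.0935    0.0888    0.0920    0.1253    1.1334]
Total output x = L · d:
  x_0 = 1.1550·99 + 0.0856·55 + 0.1616·6 + 0.1236·8 + 0.0533·50 + 0.1189·10 + 0.1484·68 + 0.1101·84 = 144.2035
  x_1 = 0.0616·99 + 1.0399·55 + 0.1409·6 + 0.0521·8 + 0.0755·50 + 0.0608·10 + 0.0667·68 + 0.0617·84 = 78.6702
  x_2 = 0.0723·99 + 0.0617·55 + 1.1431·6 + 0.0342·8 + 0.0447·50 + 0.0788·10 + 0.0875·68 + 0.0404·84 = 30.0494
  x_3 = 0.0894·99 + 0.0428·55 + 0.0944·6 + 1.0402·8 + 0.1007·50 + 0.0860·10 + 0.1358·68 + 0.0649·84 = 40.6767
  x_4 = 0.1261·99 + 0.0384·55 + 0.0660·6 + 0.0549·8 + 1.1051·50 + 0.1390·10 + 0.0876·68 + 0.0579·84 = 82.8965
  x_5 = 0.1631·99 + 0.1353·55 + 0.1439·6 + 0.1345·8 + 0.1501·50 + 1.1079·10 + 0.1512·68 + 0.0715·84 = 60.3931
  x_6 = 0.0713·99 + 0.0276·55 + 0.0861·6 + 0.0731·8 + 0.0541·50 + 0.0577·10 + 1.1402·68 + 0.0283·84 = 92.8783
  x_7 = 0.0625·99 + 0.0574·55 + 0.1473·6 + 0.0935·8 + 0.0888·50 + 0.0920·10 + 0.1253·68 + 1.1334·84 = 120.0613
Δx_0 = L[0,6] · Δd_6 = 0.1484 · 16 = 2.3738

2.3738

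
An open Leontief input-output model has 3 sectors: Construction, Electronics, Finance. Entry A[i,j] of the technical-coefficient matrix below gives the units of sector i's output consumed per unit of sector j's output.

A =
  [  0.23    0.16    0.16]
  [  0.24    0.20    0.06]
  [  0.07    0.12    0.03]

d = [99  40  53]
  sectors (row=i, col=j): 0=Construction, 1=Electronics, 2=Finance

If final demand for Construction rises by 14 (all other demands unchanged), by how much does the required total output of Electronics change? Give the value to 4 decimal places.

Form M = I − A:
  [  0.77   -0.16   -0.16]
  [ -0.24    0.80   -0.06]
  [ -0.07   -0.12    0.97]
Leontief inverse L = M⁻¹:
  [  1.4224    0.3227    0.2546]
  [  0.4385    1.3612    0.1565]
  [  0.1569    0.1917    1.0687]
Total output x = L · d:
  x_0 = 1.4224·99 + 0.3227·40 + 0.2546·53 = 167.2193
  x_1 = 0.4385·99 + 1.3612·40 + 0.1565·53 = 106.1537
  x_2 = 0.1569·99 + 0.1917·40 + 1.0687·53 = 79.8390
Δx_1 = L[1,0] · Δd_0 = 0.4385 · 14 = 6.1389

6.1389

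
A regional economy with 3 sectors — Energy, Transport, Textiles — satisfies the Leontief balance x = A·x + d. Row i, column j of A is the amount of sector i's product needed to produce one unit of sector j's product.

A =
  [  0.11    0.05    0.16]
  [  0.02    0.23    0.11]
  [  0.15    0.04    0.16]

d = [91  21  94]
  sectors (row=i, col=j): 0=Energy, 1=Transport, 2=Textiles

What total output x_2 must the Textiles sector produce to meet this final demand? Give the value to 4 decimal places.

Form M = I − A:
  [  0.89   -0.05   -0.16]
  [ -0.02    0.77   -0.11]
  [ -0.15   -0.04    0.84]
Leontief inverse L = M⁻¹:
  [  1.1649    0.0878    0.2334]
  [  0.0604    1.3121    0.1833]
  [  0.2109    0.0782    1.2409]
Total output x = L · d:
  x_0 = 1.1649·91 + 0.0878·21 + 0.2334·94 = 129.7868
  x_1 = 0.0604·91 + 1.3121·21 + 0.1833·94 = 50.2832
  x_2 = 0.2109·91 + 0.0782·21 + 1.2409·94 = 137.4754

137.4754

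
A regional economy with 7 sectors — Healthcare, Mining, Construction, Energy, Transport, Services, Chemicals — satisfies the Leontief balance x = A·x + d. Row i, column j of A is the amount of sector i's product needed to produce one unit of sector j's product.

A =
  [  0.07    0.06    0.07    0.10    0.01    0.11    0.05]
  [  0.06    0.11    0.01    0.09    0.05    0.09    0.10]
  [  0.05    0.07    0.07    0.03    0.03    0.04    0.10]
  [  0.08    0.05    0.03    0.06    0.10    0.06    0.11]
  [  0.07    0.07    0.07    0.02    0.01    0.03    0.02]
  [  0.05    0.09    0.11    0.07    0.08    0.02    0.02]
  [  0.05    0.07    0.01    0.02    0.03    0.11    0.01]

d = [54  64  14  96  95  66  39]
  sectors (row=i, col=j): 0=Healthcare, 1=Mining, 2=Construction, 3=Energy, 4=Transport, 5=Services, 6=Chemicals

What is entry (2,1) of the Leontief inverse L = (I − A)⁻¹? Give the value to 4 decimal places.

Form M = I − A:
  [  0.93   -0.06   -0.07   -0.10   -0.01   -0.11   -0.05]
  [ -0.06    0.89   -0.01   -0.09   -0.05   -0.09   -0.10]
  [ -0.05   -0.07    0.93   -0.03   -0.03   -0.04   -0.10]
  [ -0.08   -0.05   -0.03    0.94   -0.10   -0.06   -0.11]
  [ -0.07   -0.07   -0.07   -0.02    0.99   -0.03   -0.02]
  [ -0.05   -0.09   -0.11   -0.07   -0.08    0.98   -0.02]
  [ -0.05   -0.07   -0.01   -0.02   -0.03   -0.11    0.99]
Leontief inverse L = M⁻¹:
  [  1.1204    0.1217    0.1149    0.1500    0.0524    0.1638    0.1015]
  [  0.1145    1.1781    0.0525    0.1431    0.0935    0.1517    0.1509]
  [  0.0893    0.1208    1.1017    0.0669    0.0584    0.0875    0.1384]
  [  0.1308    0.1111    0.0723    1.1055    0.1349    0.1168    0.1531]
  [  0.1009    0.1094    0.0965    0.0523    1.0318    0.0661    0.0539]
  [  0.0970    0.1471    0.1482    0.1127    0.1128    1.0692    0.0711]
  [  0.0821    0.1126    0.0415    0.0548    0.0564    0.1430    1.0399]
Total output x = L · d:
  x_0 = 1.1204·54 + 0.1217·64 + 0.1149·14 + 0.1500·96 + 0.0524·95 + 0.1638·66 + 0.1015·39 = 104.0436
  x_1 = 0.1145·54 + 1.1781·64 + 0.0525·14 + 0.1431·96 + 0.0935·95 + 0.1517·66 + 0.1509·39 = 120.8422
  x_2 = 0.0893·54 + 0.1208·64 + 1.1017·14 + 0.0669·96 + 0.0584·95 + 0.0875·66 + 0.1384·39 = 51.1205
  x_3 = 0.1308·54 + 0.1111·64 + 0.0723·14 + 1.1055·96 + 0.1349·95 + 0.1168·66 + 0.1531·39 = 147.8067
  x_4 = 0.1009·54 + 0.1094·64 + 0.0965·14 + 0.0523·96 + 1.0318·95 + 0.0661·66 + 0.0539·39 = 123.3144
  x_5 = 0.0970·54 + 0.1471·64 + 0.1482·14 + 0.1127·96 + 0.1128·95 + 1.0692·66 + 0.0711·39 = 111.6015
  x_6 = 0.0821·54 + 0.1126·64 + 0.0415·14 + 0.0548·96 + 0.0564·95 + 0.1430·66 + 1.0399·39 = 72.8324

L[2,1] = 0.1208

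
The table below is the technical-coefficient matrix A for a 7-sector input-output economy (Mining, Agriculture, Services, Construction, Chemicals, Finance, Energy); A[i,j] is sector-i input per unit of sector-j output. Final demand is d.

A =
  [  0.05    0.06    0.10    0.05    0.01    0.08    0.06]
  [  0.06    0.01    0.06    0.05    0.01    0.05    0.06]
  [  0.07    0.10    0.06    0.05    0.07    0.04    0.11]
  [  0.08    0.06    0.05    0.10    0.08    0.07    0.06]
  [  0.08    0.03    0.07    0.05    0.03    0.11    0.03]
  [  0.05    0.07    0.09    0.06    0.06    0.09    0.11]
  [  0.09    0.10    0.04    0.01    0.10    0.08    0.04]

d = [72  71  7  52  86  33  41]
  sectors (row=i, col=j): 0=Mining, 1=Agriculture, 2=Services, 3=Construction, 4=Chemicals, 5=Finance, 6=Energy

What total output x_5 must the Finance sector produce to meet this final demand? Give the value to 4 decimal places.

Form M = I − A:
  [  0.95   -0.06   -0.10   -0.05   -0.01   -0.08   -0.06]
  [ -0.06    0.99   -0.06   -0.05   -0.01   -0.05   -0.06]
  [ -0.07   -0.10    0.94   -0.05   -0.07   -0.04   -0.11]
  [ -0.08   -0.06   -0.05    0.90   -0.08   -0.07   -0.06]
  [ -0.08   -0.03   -0.07   -0.05    0.97   -0.11   -0.03]
  [ -0.05   -0.07   -0.09   -0.06   -0.06    0.91   -0.11]
  [ -0.09   -0.10   -0.04   -0.01   -0.10   -0.08    0.96]
Leontief inverse L = M⁻¹:
  [  1.1002    0.1097    0.1501    0.0885    0.0507    0.1324    0.1151]
  [  0.0976    1.0483    0.0974    0.0785    0.0411    0.0902    0.0993]
  [  0.1311    0.1544    1.1183    0.0932    0.1151    0.1050    0.1674]
  [  0.1415    0.1152    0.1113    1.1491    0.1264    0.1379    0.1204]
  [  0.1281    0.0781    0.1223    0.0895    1.0682    0.1644    0.0847]
  [  0.1160    0.1324    0.1535    0.1079    0.1125    1.1605    0.1764]
  [  0.1433    0.1463    0.0975    0.0506    0.1358    0.1415    1.0946]
Total output x = L · d:
  x_0 = 1.1002·72 + 0.1097·71 + 0.1501·7 + 0.0885·52 + 0.0507·86 + 0.1324·33 + 0.1151·41 = 106.1023
  x_1 = 0.0976·72 + 1.0483·71 + 0.0974·7 + 0.0785·52 + 0.0411·86 + 0.0902·33 + 0.0993·41 = 96.8019
  x_2 = 0.1311·72 + 0.1544·71 + 1.1183·7 + 0.0932·52 + 0.1151·86 + 0.1050·33 + 0.1674·41 = 53.3027
  x_3 = 0.1415·72 + 0.1152·71 + 0.1113·7 + 1.1491·52 + 0.1264·86 + 0.1379·33 + 0.1204·41 = 99.2593
  x_4 = 0.1281·72 + 0.0781·71 + 0.1223·7 + 0.0895·52 + 1.0682·86 + 0.1644·33 + 0.0847·41 = 121.0350
  x_5 = 0.1160·72 + 0.1324·71 + 0.1535·7 + 0.1079·52 + 0.1125·86 + 1.1605·33 + 0.1764·41 = 79.6400
  x_6 = 0.1433·72 + 0.1463·71 + 0.0975·7 + 0.0506·52 + 0.1358·86 + 0.1415·33 + 1.0946·41 = 85.2383

79.6400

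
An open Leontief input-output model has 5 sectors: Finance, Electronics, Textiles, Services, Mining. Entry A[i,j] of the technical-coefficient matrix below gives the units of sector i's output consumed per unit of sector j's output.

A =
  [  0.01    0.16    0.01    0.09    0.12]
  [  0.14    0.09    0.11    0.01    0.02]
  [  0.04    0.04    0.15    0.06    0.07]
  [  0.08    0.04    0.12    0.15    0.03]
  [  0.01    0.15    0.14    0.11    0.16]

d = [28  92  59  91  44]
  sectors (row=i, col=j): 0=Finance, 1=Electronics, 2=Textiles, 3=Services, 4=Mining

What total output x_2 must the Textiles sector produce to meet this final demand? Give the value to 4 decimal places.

97.8899

Form M = I − A:
  [  0.99   -0.16   -0.01   -0.09   -0.12]
  [ -0.14    0.91   -0.11   -0.01   -0.02]
  [ -0.04   -0.04    0.85   -0.06   -0.07]
  [ -0.08   -0.04   -0.12    0.85   -0.03]
  [ -0.01   -0.15   -0.14   -0.11    0.84]
Leontief inverse L = M⁻¹:
  [  1.0587    0.2242    0.0895    0.1429    0.1691]
  [  0.1745    1.1506    0.1697    0.0528    0.0684]
  [  0.0724    0.0909    1.2242    0.1105    0.1185]
  [  0.1206    0.0964    0.1985    1.2147    0.0794]
  [  0.0716    0.2359    0.2614    0.1886    1.2348]
Total output x = L · d:
  x_0 = 1.0587·28 + 0.2242·92 + 0.0895·59 + 0.1429·91 + 0.1691·44 = 76.0050
  x_1 = 0.1745·28 + 1.1506·92 + 0.1697·59 + 0.0528·91 + 0.0684·44 = 128.5726
  x_2 = 0.0724·28 + 0.0909·92 + 1.2242·59 + 0.1105·91 + 0.1185·44 = 97.8899
  x_3 = 0.1206·28 + 0.0964·92 + 0.1985·59 + 1.2147·91 + 0.0794·44 = 137.9870
  x_4 = 0.0716·28 + 0.2359·92 + 0.2614·59 + 0.1886·91 + 1.2348·44 = 110.6299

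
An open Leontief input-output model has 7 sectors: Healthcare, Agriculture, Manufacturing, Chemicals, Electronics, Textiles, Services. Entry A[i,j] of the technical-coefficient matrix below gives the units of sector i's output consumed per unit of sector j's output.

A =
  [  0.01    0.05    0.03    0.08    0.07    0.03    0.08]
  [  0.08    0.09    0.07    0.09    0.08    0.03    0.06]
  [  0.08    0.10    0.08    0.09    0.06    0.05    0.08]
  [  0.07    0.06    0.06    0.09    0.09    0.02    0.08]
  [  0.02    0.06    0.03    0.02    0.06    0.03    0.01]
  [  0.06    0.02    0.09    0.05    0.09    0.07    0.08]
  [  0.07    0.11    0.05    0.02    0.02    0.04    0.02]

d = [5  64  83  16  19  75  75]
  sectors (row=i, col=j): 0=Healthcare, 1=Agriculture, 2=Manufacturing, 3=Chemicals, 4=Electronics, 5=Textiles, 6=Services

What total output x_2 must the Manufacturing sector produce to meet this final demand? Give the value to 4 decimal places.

Form M = I − A:
  [  0.99   -0.05   -0.03   -0.08   -0.07   -0.03   -0.08]
  [ -0.08    0.91   -0.07   -0.09   -0.08   -0.03   -0.06]
  [ -0.08   -0.10    0.92   -0.09   -0.06   -0.05   -0.08]
  [ -0.07   -0.06   -0.06    0.91   -0.09   -0.02   -0.08]
  [ -0.02   -0.06   -0.03   -0.02    0.94   -0.03   -0.01]
  [ -0.06   -0.02   -0.09   -0.05   -0.09    0.93   -0.08]
  [ -0.07   -0.11   -0.05   -0.02   -0.02   -0.04    0.98]
Leontief inverse L = M⁻¹:
  [  1.0440    0.0935    0.0632    0.1149    0.1079    0.0508    0.1107]
  [  0.1269    1.1518    0.1175    0.1454    0.1369    0.0598    0.1086]
  [  0.1328    0.1678    1.1333    0.1506    0.1218    0.0836    0.1340]
  [  0.1128    0.1178    0.1029    1.1391    0.1412    0.0473    0.1231]
  [  0.0413    0.0874    0.0524    0.0445    1.0869    0.0443    0.0313]
  [  0.1018    0.0749    0.1341    0.0958    0.1396    1.1000    0.1229]
  [  0.1029    0.1518    0.0842    0.0603    0.0601    0.0614    1.0555]
Total output x = L · d:
  x_0 = 1.0440·5 + 0.0935·64 + 0.0632·83 + 0.1149·16 + 0.1079·19 + 0.0508·75 + 0.1107·75 = 32.4490
  x_1 = 0.1269·5 + 1.1518·64 + 0.1175·83 + 0.1454·16 + 0.1369·19 + 0.0598·75 + 0.1086·75 = 101.6606
  x_2 = 0.1328·5 + 0.1678·64 + 1.1333·83 + 0.1506·16 + 0.1218·19 + 0.0836·75 + 0.1340·75 = 126.5071
  x_3 = 0.1128·5 + 0.1178·64 + 0.1029·83 + 1.1391·16 + 0.1412·19 + 0.0473·75 + 0.1231·75 = 50.3313
  x_4 = 0.0413·5 + 0.0874·64 + 0.0524·83 + 0.0445·16 + 1.0869·19 + 0.0443·75 + 0.0313·75 = 37.1824
  x_5 = 0.1018·5 + 0.0749·64 + 0.1341·83 + 0.0958·16 + 0.1396·19 + 1.1000·75 + 0.1229·75 = 112.3393
  x_6 = 0.1029·5 + 0.1518·64 + 0.0842·83 + 0.0603·16 + 0.0601·19 + 0.0614·75 + 1.0555·75 = 103.0850

126.5071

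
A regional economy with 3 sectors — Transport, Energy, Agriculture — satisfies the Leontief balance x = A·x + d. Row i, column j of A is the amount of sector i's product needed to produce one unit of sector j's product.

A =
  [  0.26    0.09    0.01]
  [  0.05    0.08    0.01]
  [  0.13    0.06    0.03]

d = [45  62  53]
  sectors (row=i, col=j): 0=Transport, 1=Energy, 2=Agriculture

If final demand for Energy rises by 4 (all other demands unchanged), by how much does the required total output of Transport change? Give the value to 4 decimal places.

0.5374

Form M = I − A:
  [  0.74   -0.09   -0.01]
  [ -0.05    0.92   -0.01]
  [ -0.13   -0.06    0.97]
Leontief inverse L = M⁻¹:
  [  1.3631    0.1344    0.0154]
  [  0.0761    1.0952    0.0121]
  [  0.1874    0.0858    1.0337]
Total output x = L · d:
  x_0 = 1.3631·45 + 0.1344·62 + 0.0154·53 = 70.4898
  x_1 = 0.0761·45 + 1.0952·62 + 0.0121·53 = 71.9672
  x_2 = 0.1874·45 + 0.0858·62 + 1.0337·53 = 68.5378
Δx_0 = L[0,1] · Δd_1 = 0.1344 · 4 = 0.5374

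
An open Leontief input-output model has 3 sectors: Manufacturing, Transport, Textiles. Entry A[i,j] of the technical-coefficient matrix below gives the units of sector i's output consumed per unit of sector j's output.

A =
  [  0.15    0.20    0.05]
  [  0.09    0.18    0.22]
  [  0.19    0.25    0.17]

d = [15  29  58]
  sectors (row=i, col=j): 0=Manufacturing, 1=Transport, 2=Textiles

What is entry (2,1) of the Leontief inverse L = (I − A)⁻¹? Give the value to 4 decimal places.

Form M = I − A:
  [  0.85   -0.20   -0.05]
  [ -0.09    0.82   -0.22]
  [ -0.19   -0.25    0.83]
Leontief inverse L = M⁻¹:
  [  1.2523    0.3573    0.1702]
  [  0.2332    1.3933    0.3833]
  [  0.3569    0.5015    1.3592]
Total output x = L · d:
  x_0 = 1.2523·15 + 0.3573·29 + 0.1702·58 = 39.0165
  x_1 = 0.2332·15 + 1.3933·29 + 0.3833·58 = 66.1372
  x_2 = 0.3569·15 + 0.5015·29 + 1.3592·58 = 98.7318

L[2,1] = 0.5015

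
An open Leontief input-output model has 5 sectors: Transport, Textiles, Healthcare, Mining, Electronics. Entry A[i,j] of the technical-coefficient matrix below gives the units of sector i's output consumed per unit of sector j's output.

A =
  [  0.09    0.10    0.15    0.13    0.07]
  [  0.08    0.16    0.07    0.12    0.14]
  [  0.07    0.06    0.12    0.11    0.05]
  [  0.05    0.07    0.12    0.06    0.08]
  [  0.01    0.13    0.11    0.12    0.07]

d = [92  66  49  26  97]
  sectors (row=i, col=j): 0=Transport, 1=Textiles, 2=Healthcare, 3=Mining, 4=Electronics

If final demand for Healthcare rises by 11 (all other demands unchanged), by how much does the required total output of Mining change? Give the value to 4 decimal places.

Form M = I − A:
  [  0.91   -0.10   -0.15   -0.13   -0.07]
  [ -0.08    0.84   -0.07   -0.12   -0.14]
  [ -0.07   -0.06    0.88   -0.11   -0.05]
  [ -0.05   -0.07   -0.12    0.94   -0.08]
  [ -0.01   -0.13   -0.11   -0.12    0.93]
Leontief inverse L = M⁻¹:
  [  1.1511    0.1987    0.2629    0.2346    0.1509]
  [  0.1420    1.2763    0.1868    0.2342    0.2330]
  [  0.1160    0.1326    1.2060    0.1881    0.1097]
  [  0.0915    0.1408    0.1986    1.1351    0.1364]
  [  0.0578    0.2144    0.1972    0.2040    1.1400]
Total output x = L · d:
  x_0 = 1.1511·92 + 0.1987·66 + 0.2629·49 + 0.2346·26 + 0.1509·97 = 152.6346
  x_1 = 0.1420·92 + 1.2763·66 + 0.1868·49 + 0.2342·26 + 0.2330·97 = 135.1418
  x_2 = 0.1160·92 + 0.1326·66 + 1.2060·49 + 0.1881·26 + 0.1097·97 = 94.0507
  x_3 = 0.0915·92 + 0.1408·66 + 0.1986·49 + 1.1351·26 + 0.1364·97 = 70.1903
  x_4 = 0.0578·92 + 0.2144·66 + 0.1972·49 + 0.2040·26 + 1.1400·97 = 145.0142
Δx_3 = L[3,2] · Δd_2 = 0.1986 · 11 = 2.1850

2.1850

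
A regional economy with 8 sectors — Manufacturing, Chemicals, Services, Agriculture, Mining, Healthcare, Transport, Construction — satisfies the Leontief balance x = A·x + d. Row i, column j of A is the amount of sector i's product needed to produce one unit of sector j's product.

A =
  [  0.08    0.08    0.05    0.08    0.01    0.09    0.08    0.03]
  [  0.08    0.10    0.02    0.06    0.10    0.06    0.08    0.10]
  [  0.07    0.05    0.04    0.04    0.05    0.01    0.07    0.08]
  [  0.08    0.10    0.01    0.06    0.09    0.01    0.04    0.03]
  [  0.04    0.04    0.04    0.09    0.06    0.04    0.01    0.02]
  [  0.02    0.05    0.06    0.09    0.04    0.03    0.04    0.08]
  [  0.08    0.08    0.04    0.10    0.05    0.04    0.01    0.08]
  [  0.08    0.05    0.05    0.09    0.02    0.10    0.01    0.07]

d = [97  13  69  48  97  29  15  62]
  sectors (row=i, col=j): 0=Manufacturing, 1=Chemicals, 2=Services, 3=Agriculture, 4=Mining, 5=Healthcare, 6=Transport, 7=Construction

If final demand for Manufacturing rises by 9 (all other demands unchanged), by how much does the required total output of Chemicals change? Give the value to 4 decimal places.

1.3948

Form M = I − A:
  [  0.92   -0.08   -0.05   -0.08   -0.01   -0.09   -0.08   -0.03]
  [ -0.08    0.90   -0.02   -0.06   -0.10   -0.06   -0.08   -0.10]
  [ -0.07   -0.05    0.96   -0.04   -0.05   -0.01   -0.07   -0.08]
  [ -0.08   -0.10   -0.01    0.94   -0.09   -0.01   -0.04   -0.03]
  [ -0.04   -0.04   -0.04   -0.09    0.94   -0.04   -0.01   -0.02]
  [ -0.02   -0.05   -0.06   -0.09   -0.04    0.97   -0.04   -0.08]
  [ -0.08   -0.08   -0.04   -0.10   -0.05   -0.04    0.99   -0.08]
  [ -0.08   -0.05   -0.05   -0.09   -0.02   -0.10   -0.01    0.93]
Leontief inverse L = M⁻¹:
  [  1.1435    0.1492    0.0850    0.1508    0.0612    0.1345    0.1235    0.0886]
  [  0.1550    1.1788    0.0621    0.1471    0.1597    0.1184    0.1262    0.1663]
  [  0.1238    0.1042    1.0690    0.0989    0.0890    0.0508    0.1022    0.1254]
  [  0.1340    0.1581    0.0378    1.1199    0.1352    0.0505    0.0757    0.0745]
  [  0.0809    0.0844    0.0616    0.1354    1.0959    0.0671    0.0375    0.0539]
  [  0.0722    0.1036    0.0870    0.1459    0.0822    1.0657    0.0714    0.1252]
  [  0.1416    0.1450    0.0722    0.1664    0.0990    0.0856    1.0509    0.1316]
  [  0.1373    0.1116    0.0832    0.1550    0.0652    0.1425    0.0500    1.1218]
Total output x = L · d:
  x_0 = 1.1435·97 + 0.1492·13 + 0.0850·69 + 0.1508·48 + 0.0612·97 + 0.1345·29 + 0.1235·15 + 0.0886·62 = 143.1475
  x_1 = 0.1550·97 + 1.1788·13 + 0.0621·69 + 0.1471·48 + 0.1597·97 + 0.1184·29 + 0.1262·15 + 0.1663·62 = 72.8344
  x_2 = 0.1238·97 + 0.1042·13 + 1.0690·69 + 0.0989·48 + 0.0890·97 + 0.0508·29 + 0.1022·15 + 0.1254·62 = 111.2860
  x_3 = 0.1340·97 + 0.1581·13 + 0.0378·69 + 1.1199·48 + 0.1352·97 + 0.0505·29 + 0.0757·15 + 0.0745·62 = 91.7555
  x_4 = 0.0809·97 + 0.0844·13 + 0.0616·69 + 0.1354·48 + 1.0959·97 + 0.0671·29 + 0.0375·15 + 0.0539·62 = 131.8423
  x_5 = 0.0722·97 + 0.1036·13 + 0.0870·69 + 0.1459·48 + 0.0822·97 + 1.0657·29 + 0.0714·15 + 0.1252·62 = 69.0669
  x_6 = 0.1416·97 + 0.1450·13 + 0.0722·69 + 0.1664·48 + 0.0990·97 + 0.0856·29 + 1.0509·15 + 0.1316·62 = 64.6036
  x_7 = 0.1373·97 + 0.1116·13 + 0.0832·69 + 0.1550·48 + 0.0652·97 + 0.1425·29 + 0.0500·15 + 1.1218·62 = 108.7155
Δx_1 = L[1,0] · Δd_0 = 0.1550 · 9 = 1.3948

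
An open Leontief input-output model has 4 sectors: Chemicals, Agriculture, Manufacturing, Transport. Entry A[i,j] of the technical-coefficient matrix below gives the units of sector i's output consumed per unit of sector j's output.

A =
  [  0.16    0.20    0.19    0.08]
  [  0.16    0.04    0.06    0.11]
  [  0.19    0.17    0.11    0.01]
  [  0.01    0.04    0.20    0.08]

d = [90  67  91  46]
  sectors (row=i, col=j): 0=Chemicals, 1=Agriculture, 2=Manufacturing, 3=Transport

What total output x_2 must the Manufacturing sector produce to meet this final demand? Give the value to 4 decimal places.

165.3542

Form M = I − A:
  [  0.84   -0.20   -0.19   -0.08]
  [ -0.16    0.96   -0.06   -0.11]
  [ -0.19   -0.17    0.89   -0.01]
  [ -0.01   -0.04   -0.20    0.92]
Leontief inverse L = M⁻¹:
  [  1.3364    0.3462    0.3449    0.1613]
  [  0.2549    1.1309    0.1664    0.1592]
  [  0.3351    0.2912    1.2321    0.0774]
  [  0.0985    0.1162    0.2788    1.1124]
Total output x = L · d:
  x_0 = 1.3364·90 + 0.3462·67 + 0.3449·91 + 0.1613·46 = 182.2736
  x_1 = 0.2549·90 + 1.1309·67 + 0.1664·91 + 0.1592·46 = 121.1840
  x_2 = 0.3351·90 + 0.2912·67 + 1.2321·91 + 0.0774·46 = 165.3542
  x_3 = 0.0985·90 + 0.1162·67 + 0.2788·91 + 1.1124·46 = 93.1967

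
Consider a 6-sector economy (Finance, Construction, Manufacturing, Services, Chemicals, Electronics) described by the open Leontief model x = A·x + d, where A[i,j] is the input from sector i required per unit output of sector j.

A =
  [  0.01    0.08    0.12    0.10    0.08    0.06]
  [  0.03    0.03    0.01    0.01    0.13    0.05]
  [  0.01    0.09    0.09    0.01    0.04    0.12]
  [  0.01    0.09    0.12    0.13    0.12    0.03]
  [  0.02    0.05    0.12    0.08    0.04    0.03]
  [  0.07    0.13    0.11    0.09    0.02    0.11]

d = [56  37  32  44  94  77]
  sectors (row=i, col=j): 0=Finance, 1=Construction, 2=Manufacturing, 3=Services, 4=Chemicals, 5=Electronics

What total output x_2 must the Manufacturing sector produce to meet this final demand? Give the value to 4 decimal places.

65.3500

Form M = I − A:
  [  0.99   -0.08   -0.12   -0.10   -0.08   -0.06]
  [ -0.03    0.97   -0.01   -0.01   -0.13   -0.05]
  [ -0.01   -0.09    0.91   -0.01   -0.04   -0.12]
  [ -0.01   -0.09   -0.12    0.87   -0.12   -0.03]
  [ -0.02   -0.05   -0.12   -0.08    0.96   -0.03]
  [ -0.07   -0.13   -0.11   -0.09   -0.02    0.89]
Leontief inverse L = M⁻¹:
  [  1.0282    0.1375    0.1873    0.1457    0.1326    0.1117]
  [  0.0416    1.0611    0.0521    0.0398    0.1559    0.0760]
  [  0.0296    0.1387    1.1404    0.0426    0.0776    0.1676]
  [  0.0279    0.1504    0.1949    1.1817    0.1802    0.0825]
  [  0.0326    0.0943    0.1713    0.1134    1.0799    0.0708]
  [  0.0942    0.2003    0.1869    0.1446    0.0853    1.1741]
Total output x = L · d:
  x_0 = 1.0282·56 + 0.1375·37 + 0.1873·32 + 0.1457·44 + 0.1326·94 + 0.1117·77 = 96.1375
  x_1 = 0.0416·56 + 1.0611·37 + 0.0521·32 + 0.0398·44 + 0.1559·94 + 0.0760·77 = 65.5193
  x_2 = 0.0296·56 + 0.1387·37 + 1.1404·32 + 0.0426·44 + 0.0776·94 + 0.1676·77 = 65.3500
  x_3 = 0.0279·56 + 0.1504·37 + 0.1949·32 + 1.1817·44 + 0.1802·94 + 0.0825·77 = 88.6589
  x_4 = 0.0326·56 + 0.0943·37 + 0.1713·32 + 0.1134·44 + 1.0799·94 + 0.0708·77 = 122.7468
  x_5 = 0.0942·56 + 0.2003·37 + 0.1869·32 + 0.1446·44 + 0.0853·94 + 1.1741·77 = 123.4493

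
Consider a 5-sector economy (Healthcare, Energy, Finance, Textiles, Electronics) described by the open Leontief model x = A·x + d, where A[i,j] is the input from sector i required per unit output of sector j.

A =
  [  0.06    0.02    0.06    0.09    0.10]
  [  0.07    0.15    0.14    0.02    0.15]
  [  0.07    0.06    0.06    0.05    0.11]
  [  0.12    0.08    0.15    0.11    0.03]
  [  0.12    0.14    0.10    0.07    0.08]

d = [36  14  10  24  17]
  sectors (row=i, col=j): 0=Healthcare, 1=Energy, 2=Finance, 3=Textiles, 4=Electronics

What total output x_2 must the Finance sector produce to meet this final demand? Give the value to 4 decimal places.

22.5182

Form M = I − A:
  [  0.94   -0.02   -0.06   -0.09   -0.10]
  [ -0.07    0.85   -0.14   -0.02   -0.15]
  [ -0.07   -0.06    0.94   -0.05   -0.11]
  [ -0.12   -0.08   -0.15    0.89   -0.03]
  [ -0.12   -0.14   -0.10   -0.07    0.92]
Leontief inverse L = M⁻¹:
  [  1.1144    0.0721    0.1192    0.1329    0.1515]
  [  0.1517    1.2449    0.2338    0.0761    0.2499]
  [  0.1259    0.1189    1.1223    0.0918    0.1703]
  [  0.1917    0.1492    0.2327    1.1681    0.1111]
  [  0.1967    0.2231    0.1908    0.1278    1.1717]
Total output x = L · d:
  x_0 = 1.1144·36 + 0.0721·14 + 0.1192·10 + 0.1329·24 + 0.1515·17 = 48.0839
  x_1 = 0.1517·36 + 1.2449·14 + 0.2338·10 + 0.0761·24 + 0.2499·17 = 31.3037
  x_2 = 0.1259·36 + 0.1189·14 + 1.1223·10 + 0.0918·24 + 0.1703·17 = 22.5182
  x_3 = 0.1917·36 + 0.1492·14 + 0.2327·10 + 1.1681·24 + 0.1111·17 = 41.2416
  x_4 = 0.1967·36 + 0.2231·14 + 0.1908·10 + 0.1278·24 + 1.1717·17 = 35.0993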